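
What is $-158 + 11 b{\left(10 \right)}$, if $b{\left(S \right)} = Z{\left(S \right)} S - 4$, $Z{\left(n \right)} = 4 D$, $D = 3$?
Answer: $1118$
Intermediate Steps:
$Z{\left(n \right)} = 12$ ($Z{\left(n \right)} = 4 \cdot 3 = 12$)
$b{\left(S \right)} = -4 + 12 S$ ($b{\left(S \right)} = 12 S - 4 = -4 + 12 S$)
$-158 + 11 b{\left(10 \right)} = -158 + 11 \left(-4 + 12 \cdot 10\right) = -158 + 11 \left(-4 + 120\right) = -158 + 11 \cdot 116 = -158 + 1276 = 1118$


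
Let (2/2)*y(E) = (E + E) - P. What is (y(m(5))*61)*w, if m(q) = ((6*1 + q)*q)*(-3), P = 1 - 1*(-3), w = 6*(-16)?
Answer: 1955904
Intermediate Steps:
w = -96
P = 4 (P = 1 + 3 = 4)
m(q) = -3*q*(6 + q) (m(q) = ((6 + q)*q)*(-3) = (q*(6 + q))*(-3) = -3*q*(6 + q))
y(E) = -4 + 2*E (y(E) = (E + E) - 1*4 = 2*E - 4 = -4 + 2*E)
(y(m(5))*61)*w = ((-4 + 2*(-3*5*(6 + 5)))*61)*(-96) = ((-4 + 2*(-3*5*11))*61)*(-96) = ((-4 + 2*(-165))*61)*(-96) = ((-4 - 330)*61)*(-96) = -334*61*(-96) = -20374*(-96) = 1955904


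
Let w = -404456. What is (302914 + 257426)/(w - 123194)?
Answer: -56034/52765 ≈ -1.0620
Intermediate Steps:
(302914 + 257426)/(w - 123194) = (302914 + 257426)/(-404456 - 123194) = 560340/(-527650) = 560340*(-1/527650) = -56034/52765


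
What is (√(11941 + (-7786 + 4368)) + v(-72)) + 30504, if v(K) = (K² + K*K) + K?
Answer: 40800 + 3*√947 ≈ 40892.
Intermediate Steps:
v(K) = K + 2*K² (v(K) = (K² + K²) + K = 2*K² + K = K + 2*K²)
(√(11941 + (-7786 + 4368)) + v(-72)) + 30504 = (√(11941 + (-7786 + 4368)) - 72*(1 + 2*(-72))) + 30504 = (√(11941 - 3418) - 72*(1 - 144)) + 30504 = (√8523 - 72*(-143)) + 30504 = (3*√947 + 10296) + 30504 = (10296 + 3*√947) + 30504 = 40800 + 3*√947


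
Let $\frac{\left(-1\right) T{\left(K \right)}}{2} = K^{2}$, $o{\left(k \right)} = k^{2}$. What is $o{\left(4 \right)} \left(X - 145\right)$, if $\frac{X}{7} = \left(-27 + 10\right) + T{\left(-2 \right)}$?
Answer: $-5120$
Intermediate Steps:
$T{\left(K \right)} = - 2 K^{2}$
$X = -175$ ($X = 7 \left(\left(-27 + 10\right) - 2 \left(-2\right)^{2}\right) = 7 \left(-17 - 8\right) = 7 \left(-25\right) = -175$)
$o{\left(4 \right)} \left(X - 145\right) = 4^{2} \left(-175 - 145\right) = 16 \left(-320\right) = -5120$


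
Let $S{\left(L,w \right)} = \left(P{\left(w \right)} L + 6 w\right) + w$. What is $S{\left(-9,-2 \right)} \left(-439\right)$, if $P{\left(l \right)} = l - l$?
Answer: $6146$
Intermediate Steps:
$P{\left(l \right)} = 0$
$S{\left(L,w \right)} = 7 w$ ($S{\left(L,w \right)} = \left(0 L + 6 w\right) + w = \left(0 + 6 w\right) + w = 6 w + w = 7 w$)
$S{\left(-9,-2 \right)} \left(-439\right) = 7 \left(-2\right) \left(-439\right) = \left(-14\right) \left(-439\right) = 6146$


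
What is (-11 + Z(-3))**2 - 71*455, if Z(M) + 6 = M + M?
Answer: -31776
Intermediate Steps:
Z(M) = -6 + 2*M (Z(M) = -6 + (M + M) = -6 + 2*M)
(-11 + Z(-3))**2 - 71*455 = (-11 + (-6 + 2*(-3)))**2 - 71*455 = (-11 + (-6 - 6))**2 - 32305 = (-11 - 12)**2 - 32305 = (-23)**2 - 32305 = 529 - 32305 = -31776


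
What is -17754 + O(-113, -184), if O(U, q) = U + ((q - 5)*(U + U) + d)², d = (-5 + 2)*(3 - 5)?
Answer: 1824980533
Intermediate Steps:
d = 6 (d = -3*(-2) = 6)
O(U, q) = U + (6 + 2*U*(-5 + q))² (O(U, q) = U + ((q - 5)*(U + U) + 6)² = U + ((-5 + q)*(2*U) + 6)² = U + (2*U*(-5 + q) + 6)² = U + (6 + 2*U*(-5 + q))²)
-17754 + O(-113, -184) = -17754 + (-113 + 4*(3 - 5*(-113) - 113*(-184))²) = -17754 + (-113 + 4*(3 + 565 + 20792)²) = -17754 + (-113 + 4*21360²) = -17754 + (-113 + 4*456249600) = -17754 + (-113 + 1824998400) = -17754 + 1824998287 = 1824980533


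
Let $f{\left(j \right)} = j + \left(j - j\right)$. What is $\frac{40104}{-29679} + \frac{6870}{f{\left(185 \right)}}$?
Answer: $\frac{13098366}{366041} \approx 35.784$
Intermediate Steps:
$f{\left(j \right)} = j$ ($f{\left(j \right)} = j + 0 = j$)
$\frac{40104}{-29679} + \frac{6870}{f{\left(185 \right)}} = \frac{40104}{-29679} + \frac{6870}{185} = 40104 \left(- \frac{1}{29679}\right) + 6870 \cdot \frac{1}{185} = - \frac{13368}{9893} + \frac{1374}{37} = \frac{13098366}{366041}$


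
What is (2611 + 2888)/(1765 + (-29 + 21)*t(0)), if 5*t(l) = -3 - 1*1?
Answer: 27495/8857 ≈ 3.1043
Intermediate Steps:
t(l) = -4/5 (t(l) = (-3 - 1*1)/5 = (-3 - 1)/5 = (1/5)*(-4) = -4/5)
(2611 + 2888)/(1765 + (-29 + 21)*t(0)) = (2611 + 2888)/(1765 + (-29 + 21)*(-4/5)) = 5499/(1765 - 8*(-4/5)) = 5499/(1765 + 32/5) = 5499/(8857/5) = 5499*(5/8857) = 27495/8857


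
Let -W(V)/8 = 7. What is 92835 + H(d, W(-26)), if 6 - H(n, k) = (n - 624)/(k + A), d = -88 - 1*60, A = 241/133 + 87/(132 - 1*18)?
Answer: 1319158099/14211 ≈ 92827.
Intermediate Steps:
W(V) = -56 (W(V) = -8*7 = -56)
A = 685/266 (A = 241*(1/133) + 87/(132 - 18) = 241/133 + 87/114 = 241/133 + 87*(1/114) = 241/133 + 29/38 = 685/266 ≈ 2.5752)
d = -148 (d = -88 - 60 = -148)
H(n, k) = 6 - (-624 + n)/(685/266 + k) (H(n, k) = 6 - (n - 624)/(k + 685/266) = 6 - (-624 + n)/(685/266 + k))
92835 + H(d, W(-26)) = 92835 + 2*(85047 - 133*(-148) + 798*(-56))/(685 + 266*(-56)) = 92835 + 2*(85047 + 19684 - 44688)/(685 - 14896) = 92835 + 2*60043/(-14211) = 92835 + 2*(-1/14211)*60043 = 92835 - 120086/14211 = 1319158099/14211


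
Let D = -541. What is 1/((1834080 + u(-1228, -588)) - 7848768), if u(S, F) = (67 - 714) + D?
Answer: -1/6015876 ≈ -1.6623e-7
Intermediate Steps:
u(S, F) = -1188 (u(S, F) = (67 - 714) - 541 = -647 - 541 = -1188)
1/((1834080 + u(-1228, -588)) - 7848768) = 1/((1834080 - 1188) - 7848768) = 1/(1832892 - 7848768) = 1/(-6015876) = -1/6015876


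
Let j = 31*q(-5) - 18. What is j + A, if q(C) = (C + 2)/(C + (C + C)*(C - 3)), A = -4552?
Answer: -114281/25 ≈ -4571.2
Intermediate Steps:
q(C) = (2 + C)/(C + 2*C*(-3 + C)) (q(C) = (2 + C)/(C + (2*C)*(-3 + C)) = (2 + C)/(C + 2*C*(-3 + C)))
j = -481/25 (j = 31*((2 - 5)/((-5)*(-5 + 2*(-5)))) - 18 = 31*(-1/5*(-3)/(-5 - 10)) - 18 = 31*(-1/5*(-3)/(-15)) - 18 = 31*(-1/5*(-1/15)*(-3)) - 18 = 31*(-1/25) - 18 = -31/25 - 18 = -481/25 ≈ -19.240)
j + A = -481/25 - 4552 = -114281/25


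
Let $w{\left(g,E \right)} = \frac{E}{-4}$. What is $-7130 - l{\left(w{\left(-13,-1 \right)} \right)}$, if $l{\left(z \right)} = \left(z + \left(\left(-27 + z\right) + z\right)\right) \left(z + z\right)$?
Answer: $- \frac{56935}{8} \approx -7116.9$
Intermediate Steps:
$w{\left(g,E \right)} = - \frac{E}{4}$ ($w{\left(g,E \right)} = E \left(- \frac{1}{4}\right) = - \frac{E}{4}$)
$l{\left(z \right)} = 2 z \left(-27 + 3 z\right)$ ($l{\left(z \right)} = \left(z + \left(-27 + 2 z\right)\right) 2 z = \left(-27 + 3 z\right) 2 z = 2 z \left(-27 + 3 z\right)$)
$-7130 - l{\left(w{\left(-13,-1 \right)} \right)} = -7130 - 6 \left(\left(- \frac{1}{4}\right) \left(-1\right)\right) \left(-9 - - \frac{1}{4}\right) = -7130 - 6 \cdot \frac{1}{4} \left(-9 + \frac{1}{4}\right) = -7130 - 6 \cdot \frac{1}{4} \left(- \frac{35}{4}\right) = -7130 - - \frac{105}{8} = -7130 + \frac{105}{8} = - \frac{56935}{8}$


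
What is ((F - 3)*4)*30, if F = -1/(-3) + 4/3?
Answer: -160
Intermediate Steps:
F = 5/3 (F = -1*(-⅓) + 4*(⅓) = ⅓ + 4/3 = 5/3 ≈ 1.6667)
((F - 3)*4)*30 = ((5/3 - 3)*4)*30 = -4/3*4*30 = -16/3*30 = -160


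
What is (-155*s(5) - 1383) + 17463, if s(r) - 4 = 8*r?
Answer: 9260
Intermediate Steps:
s(r) = 4 + 8*r
(-155*s(5) - 1383) + 17463 = (-155*(4 + 8*5) - 1383) + 17463 = (-155*(4 + 40) - 1383) + 17463 = (-155*44 - 1383) + 17463 = (-6820 - 1383) + 17463 = -8203 + 17463 = 9260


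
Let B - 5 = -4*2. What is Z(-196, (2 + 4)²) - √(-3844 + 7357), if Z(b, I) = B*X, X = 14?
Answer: -42 - √3513 ≈ -101.27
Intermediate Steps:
B = -3 (B = 5 - 4*2 = 5 - 8 = -3)
Z(b, I) = -42 (Z(b, I) = -3*14 = -42)
Z(-196, (2 + 4)²) - √(-3844 + 7357) = -42 - √(-3844 + 7357) = -42 - √3513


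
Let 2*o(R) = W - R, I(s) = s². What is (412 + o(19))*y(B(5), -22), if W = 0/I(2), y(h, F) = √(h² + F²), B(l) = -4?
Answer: 4025*√5 ≈ 9000.2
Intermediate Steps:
y(h, F) = √(F² + h²)
W = 0 (W = 0/(2²) = 0/4 = 0*(¼) = 0)
o(R) = -R/2 (o(R) = (0 - R)/2 = (-R)/2 = -R/2)
(412 + o(19))*y(B(5), -22) = (412 - ½*19)*√((-22)² + (-4)²) = (412 - 19/2)*√(484 + 16) = 805*√500/2 = 805*(10*√5)/2 = 4025*√5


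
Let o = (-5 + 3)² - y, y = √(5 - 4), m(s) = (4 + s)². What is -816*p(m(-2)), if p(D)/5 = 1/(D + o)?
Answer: -4080/7 ≈ -582.86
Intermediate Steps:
y = 1 (y = √1 = 1)
o = 3 (o = (-5 + 3)² - 1*1 = (-2)² - 1 = 4 - 1 = 3)
p(D) = 5/(3 + D) (p(D) = 5/(D + 3) = 5/(3 + D))
-816*p(m(-2)) = -4080/(3 + (4 - 2)²) = -4080/(3 + 2²) = -4080/(3 + 4) = -4080/7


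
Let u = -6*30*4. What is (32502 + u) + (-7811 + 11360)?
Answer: 35331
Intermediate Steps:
u = -720 (u = -180*4 = -720)
(32502 + u) + (-7811 + 11360) = (32502 - 720) + (-7811 + 11360) = 31782 + 3549 = 35331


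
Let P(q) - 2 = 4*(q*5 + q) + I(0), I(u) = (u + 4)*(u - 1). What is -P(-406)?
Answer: 9746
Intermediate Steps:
I(u) = (-1 + u)*(4 + u) (I(u) = (4 + u)*(-1 + u) = (-1 + u)*(4 + u))
P(q) = -2 + 24*q (P(q) = 2 + (4*(q*5 + q) + (-4 + 0**2 + 3*0)) = 2 + (4*(5*q + q) + (-4 + 0 + 0)) = 2 + (4*(6*q) - 4) = 2 + (24*q - 4) = 2 + (-4 + 24*q) = -2 + 24*q)
-P(-406) = -(-2 + 24*(-406)) = -(-2 - 9744) = -1*(-9746) = 9746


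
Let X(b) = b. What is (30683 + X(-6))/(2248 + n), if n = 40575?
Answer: 30677/42823 ≈ 0.71637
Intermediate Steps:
(30683 + X(-6))/(2248 + n) = (30683 - 6)/(2248 + 40575) = 30677/42823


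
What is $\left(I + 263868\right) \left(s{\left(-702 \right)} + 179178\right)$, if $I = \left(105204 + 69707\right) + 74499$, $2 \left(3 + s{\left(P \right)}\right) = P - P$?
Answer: $91966585650$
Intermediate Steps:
$s{\left(P \right)} = -3$ ($s{\left(P \right)} = -3 + \frac{P - P}{2} = -3 + \frac{1}{2} \cdot 0 = -3 + 0 = -3$)
$I = 249410$ ($I = 174911 + 74499 = 249410$)
$\left(I + 263868\right) \left(s{\left(-702 \right)} + 179178\right) = \left(249410 + 263868\right) \left(-3 + 179178\right) = 513278 \cdot 179175 = 91966585650$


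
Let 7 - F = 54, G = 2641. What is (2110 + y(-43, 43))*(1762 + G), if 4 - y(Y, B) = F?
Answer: 9514883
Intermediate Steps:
F = -47 (F = 7 - 1*54 = 7 - 54 = -47)
y(Y, B) = 51 (y(Y, B) = 4 - 1*(-47) = 4 + 47 = 51)
(2110 + y(-43, 43))*(1762 + G) = (2110 + 51)*(1762 + 2641) = 2161*4403 = 9514883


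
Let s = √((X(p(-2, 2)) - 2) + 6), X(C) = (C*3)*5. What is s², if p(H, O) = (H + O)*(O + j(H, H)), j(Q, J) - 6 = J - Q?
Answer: 4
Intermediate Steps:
j(Q, J) = 6 + J - Q (j(Q, J) = 6 + (J - Q) = 6 + J - Q)
p(H, O) = (6 + O)*(H + O) (p(H, O) = (H + O)*(O + (6 + H - H)) = (H + O)*(O + 6) = (H + O)*(6 + O) = (6 + O)*(H + O))
X(C) = 15*C (X(C) = (3*C)*5 = 15*C)
s = 2 (s = √((15*(2² + 6*(-2) + 6*2 - 2*2) - 2) + 6) = √((15*(4 - 12 + 12 - 4) - 2) + 6) = √((15*0 - 2) + 6) = √((0 - 2) + 6) = √(-2 + 6) = √4 = 2)
s² = 2² = 4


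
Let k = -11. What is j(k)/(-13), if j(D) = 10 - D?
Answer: -21/13 ≈ -1.6154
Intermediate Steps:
j(k)/(-13) = (10 - 1*(-11))/(-13) = (10 + 11)*(-1/13) = 21*(-1/13) = -21/13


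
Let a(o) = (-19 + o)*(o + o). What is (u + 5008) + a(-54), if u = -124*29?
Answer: 9296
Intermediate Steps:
u = -3596
a(o) = 2*o*(-19 + o) (a(o) = (-19 + o)*(2*o) = 2*o*(-19 + o))
(u + 5008) + a(-54) = (-3596 + 5008) + 2*(-54)*(-19 - 54) = 1412 + 2*(-54)*(-73) = 1412 + 7884 = 9296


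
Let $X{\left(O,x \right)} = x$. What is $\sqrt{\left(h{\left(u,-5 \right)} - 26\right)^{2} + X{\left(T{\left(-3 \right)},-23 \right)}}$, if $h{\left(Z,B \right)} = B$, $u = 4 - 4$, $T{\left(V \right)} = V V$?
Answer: $\sqrt{938} \approx 30.627$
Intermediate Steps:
$T{\left(V \right)} = V^{2}$
$u = 0$
$\sqrt{\left(h{\left(u,-5 \right)} - 26\right)^{2} + X{\left(T{\left(-3 \right)},-23 \right)}} = \sqrt{\left(-5 - 26\right)^{2} - 23} = \sqrt{\left(-31\right)^{2} - 23} = \sqrt{961 - 23} = \sqrt{938}$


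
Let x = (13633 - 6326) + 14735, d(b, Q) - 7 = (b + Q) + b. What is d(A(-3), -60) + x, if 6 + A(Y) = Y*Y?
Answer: 21995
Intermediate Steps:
A(Y) = -6 + Y**2 (A(Y) = -6 + Y*Y = -6 + Y**2)
d(b, Q) = 7 + Q + 2*b (d(b, Q) = 7 + ((b + Q) + b) = 7 + ((Q + b) + b) = 7 + (Q + 2*b) = 7 + Q + 2*b)
x = 22042 (x = 7307 + 14735 = 22042)
d(A(-3), -60) + x = (7 - 60 + 2*(-6 + (-3)**2)) + 22042 = (7 - 60 + 2*(-6 + 9)) + 22042 = (7 - 60 + 2*3) + 22042 = (7 - 60 + 6) + 22042 = -47 + 22042 = 21995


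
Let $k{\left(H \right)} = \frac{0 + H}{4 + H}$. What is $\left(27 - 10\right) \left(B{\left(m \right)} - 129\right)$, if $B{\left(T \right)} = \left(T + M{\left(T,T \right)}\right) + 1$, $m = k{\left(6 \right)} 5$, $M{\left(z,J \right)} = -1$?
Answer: $-2142$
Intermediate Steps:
$k{\left(H \right)} = \frac{H}{4 + H}$
$m = 3$ ($m = \frac{6}{4 + 6} \cdot 5 = \frac{6}{10} \cdot 5 = 6 \cdot \frac{1}{10} \cdot 5 = \frac{3}{5} \cdot 5 = 3$)
$B{\left(T \right)} = T$ ($B{\left(T \right)} = \left(T - 1\right) + 1 = \left(-1 + T\right) + 1 = T$)
$\left(27 - 10\right) \left(B{\left(m \right)} - 129\right) = \left(27 - 10\right) \left(3 - 129\right) = 17 \left(-126\right) = -2142$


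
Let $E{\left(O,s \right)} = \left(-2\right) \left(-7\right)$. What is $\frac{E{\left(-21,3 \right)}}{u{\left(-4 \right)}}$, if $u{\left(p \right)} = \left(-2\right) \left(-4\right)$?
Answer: $\frac{7}{4} \approx 1.75$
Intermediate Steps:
$E{\left(O,s \right)} = 14$
$u{\left(p \right)} = 8$
$\frac{E{\left(-21,3 \right)}}{u{\left(-4 \right)}} = \frac{14}{8} = 14 \cdot \frac{1}{8} = \frac{7}{4}$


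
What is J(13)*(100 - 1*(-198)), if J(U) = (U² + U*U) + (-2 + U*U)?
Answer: 150490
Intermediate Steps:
J(U) = -2 + 3*U² (J(U) = (U² + U²) + (-2 + U²) = 2*U² + (-2 + U²) = -2 + 3*U²)
J(13)*(100 - 1*(-198)) = (-2 + 3*13²)*(100 - 1*(-198)) = (-2 + 3*169)*(100 + 198) = (-2 + 507)*298 = 505*298 = 150490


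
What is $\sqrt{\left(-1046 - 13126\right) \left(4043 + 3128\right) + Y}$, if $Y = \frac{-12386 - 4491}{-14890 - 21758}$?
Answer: $\frac{i \sqrt{3791481322904782}}{6108} \approx 10081.0 i$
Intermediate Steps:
$Y = \frac{16877}{36648}$ ($Y = - \frac{16877}{-36648} = \left(-16877\right) \left(- \frac{1}{36648}\right) = \frac{16877}{36648} \approx 0.46052$)
$\sqrt{\left(-1046 - 13126\right) \left(4043 + 3128\right) + Y} = \sqrt{\left(-1046 - 13126\right) \left(4043 + 3128\right) + \frac{16877}{36648}} = \sqrt{\left(-14172\right) 7171 + \frac{16877}{36648}} = \sqrt{-101627412 + \frac{16877}{36648}} = \sqrt{- \frac{3724441378099}{36648}} = \frac{i \sqrt{3791481322904782}}{6108}$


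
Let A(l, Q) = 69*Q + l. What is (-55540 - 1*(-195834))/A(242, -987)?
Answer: -140294/67861 ≈ -2.0674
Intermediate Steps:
A(l, Q) = l + 69*Q
(-55540 - 1*(-195834))/A(242, -987) = (-55540 - 1*(-195834))/(242 + 69*(-987)) = (-55540 + 195834)/(242 - 68103) = 140294/(-67861) = 140294*(-1/67861) = -140294/67861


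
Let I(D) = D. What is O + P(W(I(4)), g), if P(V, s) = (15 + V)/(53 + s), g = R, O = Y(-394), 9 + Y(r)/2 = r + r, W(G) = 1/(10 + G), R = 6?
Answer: -1316433/826 ≈ -1593.7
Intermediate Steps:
Y(r) = -18 + 4*r (Y(r) = -18 + 2*(r + r) = -18 + 2*(2*r) = -18 + 4*r)
O = -1594 (O = -18 + 4*(-394) = -18 - 1576 = -1594)
g = 6
P(V, s) = (15 + V)/(53 + s)
O + P(W(I(4)), g) = -1594 + (15 + 1/(10 + 4))/(53 + 6) = -1594 + (15 + 1/14)/59 = -1594 + (1/59)*(211/14) = -1594 + 211/826 = -1316433/826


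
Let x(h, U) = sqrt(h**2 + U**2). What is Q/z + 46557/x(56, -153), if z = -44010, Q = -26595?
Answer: 197/326 + 46557*sqrt(26545)/26545 ≈ 286.36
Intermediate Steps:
x(h, U) = sqrt(U**2 + h**2)
Q/z + 46557/x(56, -153) = -26595/(-44010) + 46557/(sqrt((-153)**2 + 56**2)) = -26595*(-1/44010) + 46557/(sqrt(23409 + 3136)) = 197/326 + 46557/(sqrt(26545)) = 197/326 + 46557*(sqrt(26545)/26545) = 197/326 + 46557*sqrt(26545)/26545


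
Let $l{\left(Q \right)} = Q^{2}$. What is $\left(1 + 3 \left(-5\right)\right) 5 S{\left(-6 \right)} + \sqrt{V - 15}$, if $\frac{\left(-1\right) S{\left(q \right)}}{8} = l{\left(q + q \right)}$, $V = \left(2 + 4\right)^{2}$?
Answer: $80640 + \sqrt{21} \approx 80645.0$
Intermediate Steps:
$V = 36$ ($V = 6^{2} = 36$)
$S{\left(q \right)} = - 32 q^{2}$ ($S{\left(q \right)} = - 8 \left(q + q\right)^{2} = - 8 \left(2 q\right)^{2} = - 8 \cdot 4 q^{2} = - 32 q^{2}$)
$\left(1 + 3 \left(-5\right)\right) 5 S{\left(-6 \right)} + \sqrt{V - 15} = \left(1 + 3 \left(-5\right)\right) 5 \left(- 32 \left(-6\right)^{2}\right) + \sqrt{36 - 15} = \left(1 - 15\right) 5 \left(\left(-32\right) 36\right) + \sqrt{21} = \left(-14\right) 5 \left(-1152\right) + \sqrt{21} = \left(-70\right) \left(-1152\right) + \sqrt{21} = 80640 + \sqrt{21}$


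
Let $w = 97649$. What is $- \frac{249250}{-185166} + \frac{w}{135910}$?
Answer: $\frac{25978421117}{12582955530} \approx 2.0646$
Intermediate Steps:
$- \frac{249250}{-185166} + \frac{w}{135910} = - \frac{249250}{-185166} + \frac{97649}{135910} = \left(-249250\right) \left(- \frac{1}{185166}\right) + 97649 \cdot \frac{1}{135910} = \frac{124625}{92583} + \frac{97649}{135910} = \frac{25978421117}{12582955530}$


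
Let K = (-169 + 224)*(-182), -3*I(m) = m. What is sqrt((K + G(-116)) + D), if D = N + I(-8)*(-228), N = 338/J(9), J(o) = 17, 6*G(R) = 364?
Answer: I*sqrt(27407910)/51 ≈ 102.65*I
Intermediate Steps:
I(m) = -m/3
G(R) = 182/3 (G(R) = (1/6)*364 = 182/3)
K = -10010 (K = 55*(-182) = -10010)
N = 338/17 ≈ 19.882
D = -9998/17 (D = 338/17 - 1/3*(-8)*(-228) = 338/17 + (8/3)*(-228) = 338/17 - 608 = -9998/17 ≈ -588.12)
sqrt((K + G(-116)) + D) = sqrt((-10010 + 182/3) - 9998/17) = sqrt(-29848/3 - 9998/17) = sqrt(-537410/51) = I*sqrt(27407910)/51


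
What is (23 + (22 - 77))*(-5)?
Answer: 160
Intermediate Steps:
(23 + (22 - 77))*(-5) = (23 - 55)*(-5) = -32*(-5) = 160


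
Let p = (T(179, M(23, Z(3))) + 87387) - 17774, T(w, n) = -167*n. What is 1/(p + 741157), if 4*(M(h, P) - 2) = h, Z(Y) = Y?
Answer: 4/3237903 ≈ 1.2354e-6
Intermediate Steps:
M(h, P) = 2 + h/4
p = 273275/4 (p = (-167*(2 + (¼)*23) + 87387) - 17774 = (-167*(2 + 23/4) + 87387) - 17774 = (-167*31/4 + 87387) - 17774 = (-5177/4 + 87387) - 17774 = 344371/4 - 17774 = 273275/4 ≈ 68319.)
1/(p + 741157) = 1/(273275/4 + 741157) = 1/(3237903/4) = 4/3237903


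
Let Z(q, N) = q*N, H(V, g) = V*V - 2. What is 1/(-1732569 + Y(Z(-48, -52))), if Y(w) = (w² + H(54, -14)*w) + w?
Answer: 1/11773287 ≈ 8.4938e-8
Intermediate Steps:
H(V, g) = -2 + V² (H(V, g) = V² - 2 = -2 + V²)
Z(q, N) = N*q
Y(w) = w² + 2915*w (Y(w) = (w² + (-2 + 54²)*w) + w = (w² + (-2 + 2916)*w) + w = (w² + 2914*w) + w = w² + 2915*w)
1/(-1732569 + Y(Z(-48, -52))) = 1/(-1732569 + (-52*(-48))*(2915 - 52*(-48))) = 1/(-1732569 + 2496*(2915 + 2496)) = 1/(-1732569 + 2496*5411) = 1/(-1732569 + 13505856) = 1/11773287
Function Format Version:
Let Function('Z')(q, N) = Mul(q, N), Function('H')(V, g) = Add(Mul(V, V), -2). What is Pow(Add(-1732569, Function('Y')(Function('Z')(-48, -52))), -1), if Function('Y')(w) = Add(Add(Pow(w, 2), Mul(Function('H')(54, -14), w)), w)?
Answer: Rational(1, 11773287) ≈ 8.4938e-8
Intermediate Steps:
Function('H')(V, g) = Add(-2, Pow(V, 2)) (Function('H')(V, g) = Add(Pow(V, 2), -2) = Add(-2, Pow(V, 2)))
Function('Z')(q, N) = Mul(N, q)
Function('Y')(w) = Add(Pow(w, 2), Mul(2915, w)) (Function('Y')(w) = Add(Add(Pow(w, 2), Mul(Add(-2, Pow(54, 2)), w)), w) = Add(Add(Pow(w, 2), Mul(Add(-2, 2916), w)), w) = Add(Add(Pow(w, 2), Mul(2914, w)), w) = Add(Pow(w, 2), Mul(2915, w)))
Pow(Add(-1732569, Function('Y')(Function('Z')(-48, -52))), -1) = Pow(Add(-1732569, Mul(Mul(-52, -48), Add(2915, Mul(-52, -48)))), -1) = Pow(Add(-1732569, Mul(2496, Add(2915, 2496))), -1) = Pow(Add(-1732569, Mul(2496, 5411)), -1) = Pow(Add(-1732569, 13505856), -1) = Pow(11773287, -1) = Rational(1, 11773287)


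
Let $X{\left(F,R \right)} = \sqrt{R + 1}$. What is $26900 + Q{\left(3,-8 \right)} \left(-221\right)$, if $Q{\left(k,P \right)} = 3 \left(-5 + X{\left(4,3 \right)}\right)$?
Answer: $28889$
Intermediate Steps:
$X{\left(F,R \right)} = \sqrt{1 + R}$
$Q{\left(k,P \right)} = -9$ ($Q{\left(k,P \right)} = 3 \left(-5 + \sqrt{1 + 3}\right) = 3 \left(-5 + \sqrt{4}\right) = 3 \left(-5 + 2\right) = 3 \left(-3\right) = -9$)
$26900 + Q{\left(3,-8 \right)} \left(-221\right) = 26900 - -1989 = 26900 + 1989 = 28889$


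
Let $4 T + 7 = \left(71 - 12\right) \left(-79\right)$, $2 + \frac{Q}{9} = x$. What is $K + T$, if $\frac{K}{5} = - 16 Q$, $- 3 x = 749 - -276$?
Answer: $246273$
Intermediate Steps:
$x = - \frac{1025}{3}$ ($x = - \frac{749 - -276}{3} = - \frac{749 + 276}{3} = \left(- \frac{1}{3}\right) 1025 = - \frac{1025}{3} \approx -341.67$)
$Q = -3093$ ($Q = -18 + 9 \left(- \frac{1025}{3}\right) = -18 - 3075 = -3093$)
$T = -1167$ ($T = - \frac{7}{4} + \frac{\left(71 - 12\right) \left(-79\right)}{4} = - \frac{7}{4} + \frac{59 \left(-79\right)}{4} = - \frac{7}{4} + \frac{1}{4} \left(-4661\right) = - \frac{7}{4} - \frac{4661}{4} = -1167$)
$K = 247440$ ($K = 5 \left(\left(-16\right) \left(-3093\right)\right) = 5 \cdot 49488 = 247440$)
$K + T = 247440 - 1167 = 246273$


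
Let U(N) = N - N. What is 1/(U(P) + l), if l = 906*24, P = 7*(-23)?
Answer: 1/21744 ≈ 4.5990e-5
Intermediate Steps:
P = -161
U(N) = 0
l = 21744
1/(U(P) + l) = 1/(0 + 21744) = 1/21744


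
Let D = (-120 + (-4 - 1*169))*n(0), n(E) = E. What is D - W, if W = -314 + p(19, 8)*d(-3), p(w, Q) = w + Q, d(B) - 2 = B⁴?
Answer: -1927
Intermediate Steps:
d(B) = 2 + B⁴
D = 0 (D = (-120 + (-4 - 1*169))*0 = (-120 + (-4 - 169))*0 = (-120 - 173)*0 = -293*0 = 0)
p(w, Q) = Q + w
W = 1927 (W = -314 + (8 + 19)*(2 + (-3)⁴) = -314 + 27*(2 + 81) = -314 + 27*83 = -314 + 2241 = 1927)
D - W = 0 - 1*1927 = 0 - 1927 = -1927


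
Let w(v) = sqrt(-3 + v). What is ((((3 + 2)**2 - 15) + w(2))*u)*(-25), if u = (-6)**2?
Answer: -9000 - 900*I ≈ -9000.0 - 900.0*I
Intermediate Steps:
u = 36
((((3 + 2)**2 - 15) + w(2))*u)*(-25) = ((((3 + 2)**2 - 15) + sqrt(-3 + 2))*36)*(-25) = (((5**2 - 15) + sqrt(-1))*36)*(-25) = (((25 - 15) + I)*36)*(-25) = ((10 + I)*36)*(-25) = (360 + 36*I)*(-25) = -9000 - 900*I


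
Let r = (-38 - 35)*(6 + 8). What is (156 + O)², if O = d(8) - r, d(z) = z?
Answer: 1406596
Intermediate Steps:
r = -1022 (r = -73*14 = -1022)
O = 1030 (O = 8 - 1*(-1022) = 8 + 1022 = 1030)
(156 + O)² = (156 + 1030)² = 1186² = 1406596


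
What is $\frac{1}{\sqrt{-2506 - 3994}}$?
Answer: $- \frac{i \sqrt{65}}{650} \approx - 0.012403 i$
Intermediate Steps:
$\frac{1}{\sqrt{-2506 - 3994}} = \frac{1}{\sqrt{-6500}} = \frac{1}{10 i \sqrt{65}} = - \frac{i \sqrt{65}}{650}$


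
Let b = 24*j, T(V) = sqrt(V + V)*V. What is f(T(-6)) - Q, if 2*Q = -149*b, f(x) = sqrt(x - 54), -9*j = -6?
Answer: 1192 + sqrt(-54 - 12*I*sqrt(3)) ≈ 1193.4 - 7.4787*I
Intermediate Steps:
j = 2/3 (j = -1/9*(-6) = 2/3 ≈ 0.66667)
T(V) = sqrt(2)*V**(3/2) (T(V) = sqrt(2*V)*V = (sqrt(2)*sqrt(V))*V = sqrt(2)*V**(3/2))
b = 16 (b = 24*(2/3) = 16)
f(x) = sqrt(-54 + x)
Q = -1192 (Q = (-149*16)/2 = (1/2)*(-2384) = -1192)
f(T(-6)) - Q = sqrt(-54 + sqrt(2)*(-6)**(3/2)) - 1*(-1192) = sqrt(-54 + sqrt(2)*(-6*I*sqrt(6))) + 1192 = sqrt(-54 - 12*I*sqrt(3)) + 1192 = 1192 + sqrt(-54 - 12*I*sqrt(3))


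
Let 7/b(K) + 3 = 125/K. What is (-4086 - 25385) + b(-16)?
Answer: -5098595/173 ≈ -29472.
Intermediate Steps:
b(K) = 7/(-3 + 125/K)
(-4086 - 25385) + b(-16) = (-4086 - 25385) - 7*(-16)/(-125 + 3*(-16)) = -29471 - 7*(-16)/(-125 - 48) = -29471 - 7*(-16)/(-173) = -29471 - 7*(-16)*(-1/173) = -29471 - 112/173 = -5098595/173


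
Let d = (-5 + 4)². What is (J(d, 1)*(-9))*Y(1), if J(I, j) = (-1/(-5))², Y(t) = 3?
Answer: -27/25 ≈ -1.0800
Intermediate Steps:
d = 1 (d = (-1)² = 1)
J(I, j) = 1/25 (J(I, j) = (-1*(-⅕))² = (⅕)² = 1/25)
(J(d, 1)*(-9))*Y(1) = ((1/25)*(-9))*3 = -9/25*3 = -27/25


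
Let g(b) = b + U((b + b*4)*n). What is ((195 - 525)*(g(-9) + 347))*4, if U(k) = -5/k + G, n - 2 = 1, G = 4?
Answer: -4063400/9 ≈ -4.5149e+5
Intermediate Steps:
n = 3 (n = 2 + 1 = 3)
U(k) = 4 - 5/k (U(k) = -5/k + 4 = 4 - 5/k)
g(b) = 4 + b - 1/(3*b) (g(b) = b + (4 - 5*1/(3*(b + b*4))) = b + (4 - 5*1/(3*(b + 4*b))) = b + (4 - 5*1/(15*b)) = b + (4 - 1/(3*b)) = 4 + b - 1/(3*b))
((195 - 525)*(g(-9) + 347))*4 = ((195 - 525)*((4 - 9 - ⅓/(-9)) + 347))*4 = -330*((4 - 9 - ⅓*(-⅑)) + 347)*4 = -330*((4 - 9 + 1/27) + 347)*4 = -330*(-134/27 + 347)*4 = -330*9235/27*4 = -1015850/9*4 = -4063400/9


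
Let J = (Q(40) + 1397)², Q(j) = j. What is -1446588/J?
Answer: -160732/229441 ≈ -0.70054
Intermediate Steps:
J = 2064969 (J = (40 + 1397)² = 1437² = 2064969)
-1446588/J = -1446588/2064969 = -1446588*1/2064969 = -160732/229441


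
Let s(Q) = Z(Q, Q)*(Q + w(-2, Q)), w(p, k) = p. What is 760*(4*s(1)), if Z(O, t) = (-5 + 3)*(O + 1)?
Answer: 12160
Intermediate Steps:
Z(O, t) = -2 - 2*O (Z(O, t) = -2*(1 + O) = -2 - 2*O)
s(Q) = (-2 + Q)*(-2 - 2*Q) (s(Q) = (-2 - 2*Q)*(Q - 2) = (-2 - 2*Q)*(-2 + Q) = (-2 + Q)*(-2 - 2*Q))
760*(4*s(1)) = 760*(4*(4 - 2*1**2 + 2*1)) = 760*(4*(4 - 2*1 + 2)) = 760*(4*(4 - 2 + 2)) = 760*(4*4) = 760*16 = 12160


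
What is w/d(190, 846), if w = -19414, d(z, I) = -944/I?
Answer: 4106061/236 ≈ 17399.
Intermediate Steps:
d(z, I) = -944/I
w/d(190, 846) = -19414/((-944/846)) = -19414/((-944*1/846)) = -19414/(-472/423) = -19414*(-423/472) = 4106061/236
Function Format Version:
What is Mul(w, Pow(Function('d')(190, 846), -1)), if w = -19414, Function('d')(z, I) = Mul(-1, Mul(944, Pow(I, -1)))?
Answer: Rational(4106061, 236) ≈ 17399.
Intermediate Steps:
Function('d')(z, I) = Mul(-944, Pow(I, -1))
Mul(w, Pow(Function('d')(190, 846), -1)) = Mul(-19414, Pow(Mul(-944, Pow(846, -1)), -1)) = Mul(-19414, Pow(Mul(-944, Rational(1, 846)), -1)) = Mul(-19414, Pow(Rational(-472, 423), -1)) = Mul(-19414, Rational(-423, 472)) = Rational(4106061, 236)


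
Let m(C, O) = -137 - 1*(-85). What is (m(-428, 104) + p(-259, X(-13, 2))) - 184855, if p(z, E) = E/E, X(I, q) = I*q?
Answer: -184906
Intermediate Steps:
p(z, E) = 1
m(C, O) = -52 (m(C, O) = -137 + 85 = -52)
(m(-428, 104) + p(-259, X(-13, 2))) - 184855 = (-52 + 1) - 184855 = -51 - 184855 = -184906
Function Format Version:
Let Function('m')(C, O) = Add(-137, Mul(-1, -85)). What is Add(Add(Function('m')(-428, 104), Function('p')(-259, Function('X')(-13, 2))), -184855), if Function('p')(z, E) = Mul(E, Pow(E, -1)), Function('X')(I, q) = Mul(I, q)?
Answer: -184906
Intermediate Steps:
Function('p')(z, E) = 1
Function('m')(C, O) = -52 (Function('m')(C, O) = Add(-137, 85) = -52)
Add(Add(Function('m')(-428, 104), Function('p')(-259, Function('X')(-13, 2))), -184855) = Add(Add(-52, 1), -184855) = Add(-51, -184855) = -184906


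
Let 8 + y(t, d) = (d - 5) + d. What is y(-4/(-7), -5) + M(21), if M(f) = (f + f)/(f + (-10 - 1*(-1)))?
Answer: -39/2 ≈ -19.500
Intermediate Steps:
y(t, d) = -13 + 2*d (y(t, d) = -8 + ((d - 5) + d) = -8 + ((-5 + d) + d) = -8 + (-5 + 2*d) = -13 + 2*d)
M(f) = 2*f/(-9 + f) (M(f) = (2*f)/(f + (-10 + 1)) = (2*f)/(f - 9) = (2*f)/(-9 + f) = 2*f/(-9 + f))
y(-4/(-7), -5) + M(21) = (-13 + 2*(-5)) + 2*21/(-9 + 21) = (-13 - 10) + 2*21/12 = -23 + 2*21*(1/12) = -23 + 7/2 = -39/2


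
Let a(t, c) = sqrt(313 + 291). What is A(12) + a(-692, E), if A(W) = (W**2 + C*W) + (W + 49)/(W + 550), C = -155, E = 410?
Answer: -964331/562 + 2*sqrt(151) ≈ -1691.3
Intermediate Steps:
a(t, c) = 2*sqrt(151) (a(t, c) = sqrt(604) = 2*sqrt(151))
A(W) = W**2 - 155*W + (49 + W)/(550 + W) (A(W) = (W**2 - 155*W) + (W + 49)/(W + 550) = (W**2 - 155*W) + (49 + W)/(550 + W) = W**2 - 155*W + (49 + W)/(550 + W))
A(12) + a(-692, E) = (49 + 12**3 - 85249*12 + 395*12**2)/(550 + 12) + 2*sqrt(151) = (49 + 1728 - 1022988 + 395*144)/562 + 2*sqrt(151) = (49 + 1728 - 1022988 + 56880)/562 + 2*sqrt(151) = (1/562)*(-964331) + 2*sqrt(151) = -964331/562 + 2*sqrt(151)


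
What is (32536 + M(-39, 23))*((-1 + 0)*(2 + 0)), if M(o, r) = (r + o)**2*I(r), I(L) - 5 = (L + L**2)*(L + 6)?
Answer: -8263728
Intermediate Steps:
I(L) = 5 + (6 + L)*(L + L**2) (I(L) = 5 + (L + L**2)*(L + 6) = 5 + (L + L**2)*(6 + L) = 5 + (6 + L)*(L + L**2))
M(o, r) = (o + r)**2*(5 + r**3 + 6*r + 7*r**2) (M(o, r) = (r + o)**2*(5 + r**3 + 6*r + 7*r**2) = (o + r)**2*(5 + r**3 + 6*r + 7*r**2))
(32536 + M(-39, 23))*((-1 + 0)*(2 + 0)) = (32536 + (-39 + 23)**2*(5 + 23**3 + 6*23 + 7*23**2))*((-1 + 0)*(2 + 0)) = (32536 + (-16)**2*(5 + 12167 + 138 + 7*529))*(-1*2) = (32536 + 256*(5 + 12167 + 138 + 3703))*(-2) = (32536 + 256*16013)*(-2) = (32536 + 4099328)*(-2) = 4131864*(-2) = -8263728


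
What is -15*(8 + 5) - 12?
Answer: -207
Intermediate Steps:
-15*(8 + 5) - 12 = -15*13 - 12 = -195 - 12 = -207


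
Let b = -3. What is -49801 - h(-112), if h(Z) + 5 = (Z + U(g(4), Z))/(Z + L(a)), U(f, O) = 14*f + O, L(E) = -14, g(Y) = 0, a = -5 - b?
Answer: -448180/9 ≈ -49798.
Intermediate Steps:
a = -2 (a = -5 - 1*(-3) = -5 + 3 = -2)
U(f, O) = O + 14*f
h(Z) = -5 + 2*Z/(-14 + Z) (h(Z) = -5 + (Z + (Z + 14*0))/(Z - 14) = -5 + (Z + (Z + 0))/(-14 + Z) = -5 + (Z + Z)/(-14 + Z) = -5 + (2*Z)/(-14 + Z) = -5 + 2*Z/(-14 + Z))
-49801 - h(-112) = -49801 - (70 - 3*(-112))/(-14 - 112) = -49801 - (70 + 336)/(-126) = -49801 - (-1)*406/126 = -49801 - 1*(-29/9) = -49801 + 29/9 = -448180/9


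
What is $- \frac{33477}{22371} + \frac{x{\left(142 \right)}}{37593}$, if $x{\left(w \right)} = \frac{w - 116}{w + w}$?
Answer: $- \frac{59568943813}{39807002142} \approx -1.4964$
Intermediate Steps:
$x{\left(w \right)} = \frac{-116 + w}{2 w}$
$- \frac{33477}{22371} + \frac{x{\left(142 \right)}}{37593} = - \frac{33477}{22371} + \frac{\frac{1}{2} \cdot \frac{1}{142} \left(-116 + 142\right)}{37593} = \left(-33477\right) \frac{1}{22371} + \frac{1}{2} \cdot \frac{1}{142} \cdot 26 \cdot \frac{1}{37593} = - \frac{11159}{7457} + \frac{13}{142} \cdot \frac{1}{37593} = - \frac{11159}{7457} + \frac{13}{5338206} = - \frac{59568943813}{39807002142}$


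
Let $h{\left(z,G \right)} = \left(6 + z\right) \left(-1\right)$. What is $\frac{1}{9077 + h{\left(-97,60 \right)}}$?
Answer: $\frac{1}{9168} \approx 0.00010907$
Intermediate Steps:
$h{\left(z,G \right)} = -6 - z$
$\frac{1}{9077 + h{\left(-97,60 \right)}} = \frac{1}{9077 - -91} = \frac{1}{9077 + \left(-6 + 97\right)} = \frac{1}{9077 + 91} = \frac{1}{9168}$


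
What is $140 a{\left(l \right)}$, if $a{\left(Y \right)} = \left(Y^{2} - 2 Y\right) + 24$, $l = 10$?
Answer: $14560$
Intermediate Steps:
$a{\left(Y \right)} = 24 + Y^{2} - 2 Y$
$140 a{\left(l \right)} = 140 \left(24 + 10^{2} - 20\right) = 140 \left(24 + 100 - 20\right) = 140 \cdot 104 = 14560$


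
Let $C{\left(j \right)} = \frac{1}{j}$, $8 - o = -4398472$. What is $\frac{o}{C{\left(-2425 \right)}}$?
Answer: $-10666314000$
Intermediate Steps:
$o = 4398480$ ($o = 8 - -4398472 = 8 + 4398472 = 4398480$)
$\frac{o}{C{\left(-2425 \right)}} = \frac{4398480}{\frac{1}{-2425}} = \frac{4398480}{- \frac{1}{2425}} = 4398480 \left(-2425\right) = -10666314000$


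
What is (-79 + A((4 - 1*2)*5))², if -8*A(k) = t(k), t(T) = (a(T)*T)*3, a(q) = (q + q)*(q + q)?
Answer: 2493241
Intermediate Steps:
a(q) = 4*q² (a(q) = (2*q)*(2*q) = 4*q²)
t(T) = 12*T³ (t(T) = ((4*T²)*T)*3 = (4*T³)*3 = 12*T³)
A(k) = -3*k³/2
(-79 + A((4 - 1*2)*5))² = (-79 - 3*125*(4 - 1*2)³/2)² = (-79 - 3*125*(4 - 2)³/2)² = (-79 - 3*(2*5)³/2)² = (-79 - 3/2*10³)² = (-79 - 3/2*1000)² = (-79 - 1500)² = (-1579)² = 2493241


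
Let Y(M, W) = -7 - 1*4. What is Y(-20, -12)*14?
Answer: -154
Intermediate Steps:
Y(M, W) = -11 (Y(M, W) = -7 - 4 = -11)
Y(-20, -12)*14 = -11*14 = -154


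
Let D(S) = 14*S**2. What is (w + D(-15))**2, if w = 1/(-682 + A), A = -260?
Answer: 8804863355401/887364 ≈ 9.9225e+6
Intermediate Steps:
w = -1/942 (w = 1/(-682 - 260) = 1/(-942) = -1/942 ≈ -0.0010616)
(w + D(-15))**2 = (-1/942 + 14*(-15)**2)**2 = (-1/942 + 14*225)**2 = (-1/942 + 3150)**2 = (2967299/942)**2 = 8804863355401/887364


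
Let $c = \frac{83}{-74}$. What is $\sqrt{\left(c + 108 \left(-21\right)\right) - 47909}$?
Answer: $\frac{i \sqrt{274775394}}{74} \approx 224.0 i$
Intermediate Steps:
$c = - \frac{83}{74}$ ($c = 83 \left(- \frac{1}{74}\right) = - \frac{83}{74} \approx -1.1216$)
$\sqrt{\left(c + 108 \left(-21\right)\right) - 47909} = \sqrt{\left(- \frac{83}{74} + 108 \left(-21\right)\right) - 47909} = \sqrt{\left(- \frac{83}{74} - 2268\right) - 47909} = \sqrt{- \frac{167915}{74} - 47909} = \sqrt{- \frac{3713181}{74}} = \frac{i \sqrt{274775394}}{74}$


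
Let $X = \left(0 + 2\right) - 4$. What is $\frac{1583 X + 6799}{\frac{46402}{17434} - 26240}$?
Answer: $- \frac{31668861}{228710879} \approx -0.13847$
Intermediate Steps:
$X = -2$ ($X = 2 - 4 = -2$)
$\frac{1583 X + 6799}{\frac{46402}{17434} - 26240} = \frac{1583 \left(-2\right) + 6799}{\frac{46402}{17434} - 26240} = \frac{-3166 + 6799}{46402 \cdot \frac{1}{17434} - 26240} = \frac{3633}{\frac{23201}{8717} - 26240} = \frac{3633}{- \frac{228710879}{8717}} = 3633 \left(- \frac{8717}{228710879}\right) = - \frac{31668861}{228710879}$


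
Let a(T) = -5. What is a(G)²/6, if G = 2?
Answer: 25/6 ≈ 4.1667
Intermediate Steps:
a(G)²/6 = (-5)²/6 = 25*(⅙) = 25/6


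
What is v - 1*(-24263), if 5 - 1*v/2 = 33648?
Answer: -43023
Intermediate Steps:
v = -67286 (v = 10 - 2*33648 = 10 - 67296 = -67286)
v - 1*(-24263) = -67286 - 1*(-24263) = -67286 + 24263 = -43023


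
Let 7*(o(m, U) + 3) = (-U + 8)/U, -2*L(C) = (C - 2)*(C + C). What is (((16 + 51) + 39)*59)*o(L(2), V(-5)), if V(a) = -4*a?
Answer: -675432/35 ≈ -19298.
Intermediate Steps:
L(C) = -C*(-2 + C) (L(C) = -(C - 2)*(C + C)/2 = -(-2 + C)*2*C/2 = -C*(-2 + C))
o(m, U) = -3 + (8 - U)/(7*U) (o(m, U) = -3 + ((-U + 8)/U)/7 = -3 + ((8 - U)/U)/7 = -3 + (8 - U)/(7*U))
(((16 + 51) + 39)*59)*o(L(2), V(-5)) = (((16 + 51) + 39)*59)*(2*(4 - (-44)*(-5))/(7*((-4*(-5))))) = ((67 + 39)*59)*((2/7)*(4 - 11*20)/20) = (106*59)*((2/7)*(1/20)*(4 - 220)) = 6254*((2/7)*(1/20)*(-216)) = 6254*(-108/35) = -675432/35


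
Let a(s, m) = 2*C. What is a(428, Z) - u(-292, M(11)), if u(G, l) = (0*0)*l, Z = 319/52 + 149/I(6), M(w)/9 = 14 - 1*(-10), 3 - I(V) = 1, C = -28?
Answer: -56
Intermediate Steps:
I(V) = 2 (I(V) = 3 - 1*1 = 3 - 1 = 2)
M(w) = 216 (M(w) = 9*(14 - 1*(-10)) = 9*(14 + 10) = 9*24 = 216)
Z = 4193/52 (Z = 319/52 + 149/2 = 4193/52 ≈ 80.635)
a(s, m) = -56 (a(s, m) = 2*(-28) = -56)
u(G, l) = 0 (u(G, l) = 0*l = 0)
a(428, Z) - u(-292, M(11)) = -56 - 1*0 = -56 + 0 = -56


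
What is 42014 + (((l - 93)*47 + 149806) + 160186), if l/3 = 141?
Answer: 367516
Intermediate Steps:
l = 423 (l = 3*141 = 423)
42014 + (((l - 93)*47 + 149806) + 160186) = 42014 + (((423 - 93)*47 + 149806) + 160186) = 42014 + ((330*47 + 149806) + 160186) = 42014 + ((15510 + 149806) + 160186) = 42014 + (165316 + 160186) = 42014 + 325502 = 367516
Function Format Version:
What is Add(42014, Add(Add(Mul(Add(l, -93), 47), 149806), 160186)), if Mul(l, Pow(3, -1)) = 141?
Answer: 367516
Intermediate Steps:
l = 423 (l = Mul(3, 141) = 423)
Add(42014, Add(Add(Mul(Add(l, -93), 47), 149806), 160186)) = Add(42014, Add(Add(Mul(Add(423, -93), 47), 149806), 160186)) = Add(42014, Add(Add(Mul(330, 47), 149806), 160186)) = Add(42014, Add(Add(15510, 149806), 160186)) = Add(42014, Add(165316, 160186)) = Add(42014, 325502) = 367516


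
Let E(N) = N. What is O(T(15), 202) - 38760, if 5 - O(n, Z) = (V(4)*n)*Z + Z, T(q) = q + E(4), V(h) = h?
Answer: -54309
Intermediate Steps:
T(q) = 4 + q (T(q) = q + 4 = 4 + q)
O(n, Z) = 5 - Z - 4*Z*n (O(n, Z) = 5 - ((4*n)*Z + Z) = 5 - (4*Z*n + Z) = 5 - (Z + 4*Z*n) = 5 + (-Z - 4*Z*n) = 5 - Z - 4*Z*n)
O(T(15), 202) - 38760 = (5 - 1*202 - 4*202*(4 + 15)) - 38760 = (5 - 202 - 4*202*19) - 38760 = (5 - 202 - 15352) - 38760 = -15549 - 38760 = -54309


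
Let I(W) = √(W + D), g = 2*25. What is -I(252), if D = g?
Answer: -√302 ≈ -17.378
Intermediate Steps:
g = 50
D = 50
I(W) = √(50 + W) (I(W) = √(W + 50) = √(50 + W))
-I(252) = -√(50 + 252) = -√302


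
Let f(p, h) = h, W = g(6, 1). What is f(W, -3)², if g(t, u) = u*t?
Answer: 9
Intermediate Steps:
g(t, u) = t*u
W = 6 (W = 6*1 = 6)
f(W, -3)² = (-3)² = 9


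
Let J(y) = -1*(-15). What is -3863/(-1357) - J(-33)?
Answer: -16492/1357 ≈ -12.153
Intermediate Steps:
J(y) = 15
-3863/(-1357) - J(-33) = -3863/(-1357) - 1*15 = -3863*(-1/1357) - 15 = 3863/1357 - 15 = -16492/1357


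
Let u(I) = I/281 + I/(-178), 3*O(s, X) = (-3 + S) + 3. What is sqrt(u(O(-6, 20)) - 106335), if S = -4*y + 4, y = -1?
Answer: I*sqrt(598565140179339)/75027 ≈ 326.09*I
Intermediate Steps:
S = 8 (S = -4*(-1) + 4 = 4 + 4 = 8)
O(s, X) = 8/3 (O(s, X) = ((-3 + 8) + 3)/3 = (5 + 3)/3 = (1/3)*8 = 8/3)
u(I) = -103*I/50018 (u(I) = I*(1/281) + I*(-1/178) = I/281 - I/178 = -103*I/50018)
sqrt(u(O(-6, 20)) - 106335) = sqrt(-103/50018*8/3 - 106335) = sqrt(-412/75027 - 106335) = sqrt(-7977996457/75027) = I*sqrt(598565140179339)/75027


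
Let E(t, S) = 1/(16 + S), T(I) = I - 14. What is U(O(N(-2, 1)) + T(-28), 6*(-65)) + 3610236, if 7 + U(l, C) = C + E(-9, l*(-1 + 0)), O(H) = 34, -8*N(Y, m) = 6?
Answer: 86636137/24 ≈ 3.6098e+6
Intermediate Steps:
N(Y, m) = -¾ (N(Y, m) = -⅛*6 = -¾)
T(I) = -14 + I
U(l, C) = -7 + C + 1/(16 - l) (U(l, C) = -7 + (C + 1/(16 + l*(-1 + 0))) = -7 + (C + 1/(16 + l*(-1))) = -7 + (C + 1/(16 - l)) = -7 + C + 1/(16 - l))
U(O(N(-2, 1)) + T(-28), 6*(-65)) + 3610236 = (-1 + (-16 + (34 + (-14 - 28)))*(-7 + 6*(-65)))/(-16 + (34 + (-14 - 28))) + 3610236 = (-1 + (-16 + (34 - 42))*(-7 - 390))/(-16 + (34 - 42)) + 3610236 = (-1 + (-16 - 8)*(-397))/(-16 - 8) + 3610236 = (-1 - 24*(-397))/(-24) + 3610236 = -(-1 + 9528)/24 + 3610236 = -1/24*9527 + 3610236 = -9527/24 + 3610236 = 86636137/24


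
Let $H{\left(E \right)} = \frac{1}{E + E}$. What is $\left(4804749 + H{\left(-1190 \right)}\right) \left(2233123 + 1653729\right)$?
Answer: $\frac{11111832213816347}{595} \approx 1.8675 \cdot 10^{13}$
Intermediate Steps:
$H{\left(E \right)} = \frac{1}{2 E}$
$\left(4804749 + H{\left(-1190 \right)}\right) \left(2233123 + 1653729\right) = \left(4804749 + \frac{1}{2 \left(-1190\right)}\right) \left(2233123 + 1653729\right) = \left(4804749 + \frac{1}{2} \left(- \frac{1}{1190}\right)\right) 3886852 = \left(4804749 - \frac{1}{2380}\right) 3886852 = \frac{11435302619}{2380} \cdot 3886852 = \frac{11111832213816347}{595}$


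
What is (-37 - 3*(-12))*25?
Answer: -25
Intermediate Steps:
(-37 - 3*(-12))*25 = (-37 + 36)*25 = -1*25 = -25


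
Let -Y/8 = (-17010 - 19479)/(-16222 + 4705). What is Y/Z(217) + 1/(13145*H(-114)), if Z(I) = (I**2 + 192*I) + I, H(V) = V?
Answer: -265735489/930603014418 ≈ -0.00028555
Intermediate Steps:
Z(I) = I**2 + 193*I
Y = -97304/3839 (Y = -8*(-17010 - 19479)/(-16222 + 4705) = -(-291912)/(-11517) = -(-291912)*(-1)/11517 = -8*12163/3839 = -97304/3839 ≈ -25.346)
Y/Z(217) + 1/(13145*H(-114)) = -97304*1/(217*(193 + 217))/3839 + 1/(13145*(-114)) = -97304/(3839*(217*410)) + (1/13145)*(-1/114) = -97304/3839/88970 - 1/1498530 = -97304/3839*1/88970 - 1/1498530 = -48652/170777915 - 1/1498530 = -265735489/930603014418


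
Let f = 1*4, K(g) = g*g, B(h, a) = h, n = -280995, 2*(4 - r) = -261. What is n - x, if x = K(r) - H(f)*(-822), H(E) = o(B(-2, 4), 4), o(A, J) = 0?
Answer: -1196341/4 ≈ -2.9909e+5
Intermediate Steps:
r = 269/2 (r = 4 - ½*(-261) = 4 + 261/2 = 269/2 ≈ 134.50)
K(g) = g²
f = 4
H(E) = 0
x = 72361/4 (x = (269/2)² - 0*(-822) = 72361/4 - 1*0 = 72361/4 + 0 = 72361/4 ≈ 18090.)
n - x = -280995 - 1*72361/4 = -280995 - 72361/4 = -1196341/4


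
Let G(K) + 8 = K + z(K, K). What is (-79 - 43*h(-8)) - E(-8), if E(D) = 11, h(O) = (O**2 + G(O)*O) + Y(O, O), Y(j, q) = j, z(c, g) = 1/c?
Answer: -8045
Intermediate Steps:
G(K) = -8 + K + 1/K (G(K) = -8 + (K + 1/K) = -8 + K + 1/K)
h(O) = O + O**2 + O*(-8 + O + 1/O) (h(O) = (O**2 + (-8 + O + 1/O)*O) + O = (O**2 + O*(-8 + O + 1/O)) + O = O + O**2 + O*(-8 + O + 1/O))
(-79 - 43*h(-8)) - E(-8) = (-79 - 43*(1 - 7*(-8) + 2*(-8)**2)) - 1*11 = (-79 - 43*(1 + 56 + 2*64)) - 11 = (-79 - 43*(1 + 56 + 128)) - 11 = (-79 - 43*185) - 11 = (-79 - 7955) - 11 = -8034 - 11 = -8045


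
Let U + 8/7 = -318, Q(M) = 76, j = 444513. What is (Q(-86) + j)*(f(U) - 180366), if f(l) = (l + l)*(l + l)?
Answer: 4946092638010/49 ≈ 1.0094e+11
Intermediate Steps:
U = -2234/7 (U = -8/7 - 318 = -2234/7 ≈ -319.14)
f(l) = 4*l² (f(l) = (2*l)*(2*l) = 4*l²)
(Q(-86) + j)*(f(U) - 180366) = (76 + 444513)*(4*(-2234/7)² - 180366) = 444589*(4*(4990756/49) - 180366) = 444589*(19963024/49 - 180366) = 444589*(11125090/49) = 4946092638010/49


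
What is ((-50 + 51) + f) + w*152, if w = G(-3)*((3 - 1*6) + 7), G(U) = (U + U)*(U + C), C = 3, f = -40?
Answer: -39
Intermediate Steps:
G(U) = 2*U*(3 + U) (G(U) = (U + U)*(U + 3) = (2*U)*(3 + U) = 2*U*(3 + U))
w = 0 (w = (2*(-3)*(3 - 3))*((3 - 1*6) + 7) = (2*(-3)*0)*((3 - 6) + 7) = 0*(-3 + 7) = 0*4 = 0)
((-50 + 51) + f) + w*152 = ((-50 + 51) - 40) + 0*152 = (1 - 40) + 0 = -39 + 0 = -39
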